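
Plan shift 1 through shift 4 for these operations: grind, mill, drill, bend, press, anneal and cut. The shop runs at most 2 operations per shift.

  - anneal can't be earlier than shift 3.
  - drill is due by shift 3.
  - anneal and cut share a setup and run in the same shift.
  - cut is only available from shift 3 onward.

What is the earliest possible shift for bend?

bend at shift 1 is achievable: press=shift 4, bend=shift 1, anneal=shift 3, grind=shift 2, mill=shift 2, cut=shift 3, drill=shift 1.

shift 1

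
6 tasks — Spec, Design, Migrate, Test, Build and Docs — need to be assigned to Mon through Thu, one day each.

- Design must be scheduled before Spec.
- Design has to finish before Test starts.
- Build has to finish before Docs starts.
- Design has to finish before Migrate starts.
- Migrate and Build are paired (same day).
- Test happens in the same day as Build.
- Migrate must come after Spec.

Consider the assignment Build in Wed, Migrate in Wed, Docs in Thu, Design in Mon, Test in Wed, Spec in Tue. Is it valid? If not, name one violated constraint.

Valid

Build has to finish before Docs starts — holds.
Design has to finish before Migrate starts — holds.
Design must be scheduled before Spec — holds.
Design has to finish before Test starts — holds.
Test happens in the same day as Build — holds.
Migrate must come after Spec — holds.
Migrate and Build are paired (same day) — holds.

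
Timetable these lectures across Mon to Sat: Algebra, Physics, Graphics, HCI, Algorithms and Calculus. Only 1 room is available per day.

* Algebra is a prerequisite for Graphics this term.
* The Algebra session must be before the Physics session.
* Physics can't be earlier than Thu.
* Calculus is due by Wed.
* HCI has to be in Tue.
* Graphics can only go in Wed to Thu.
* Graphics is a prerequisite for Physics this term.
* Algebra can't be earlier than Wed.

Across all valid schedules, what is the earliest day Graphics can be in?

Thu

Graphics is available from Wed; precedence pushes Graphics to at least Thu; Graphics's own window allows nothing later than Thu.
Graphics at Thu is achievable: HCI in Tue; Algebra in Wed; Graphics in Thu; Physics in Fri; Algorithms in Sat; Calculus in Mon.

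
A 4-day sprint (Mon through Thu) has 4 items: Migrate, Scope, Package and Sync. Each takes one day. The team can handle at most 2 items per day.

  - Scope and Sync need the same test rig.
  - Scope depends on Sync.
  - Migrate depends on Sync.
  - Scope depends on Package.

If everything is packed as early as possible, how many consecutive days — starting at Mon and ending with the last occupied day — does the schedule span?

The precedence chain requires at least 2 distinct days.
With at most 2 per day and 4 tasks, at least 2 days are needed.
2 works (last occupied day: Tue): for example Package -> Mon; Sync -> Mon; Migrate -> Tue; Scope -> Tue.

2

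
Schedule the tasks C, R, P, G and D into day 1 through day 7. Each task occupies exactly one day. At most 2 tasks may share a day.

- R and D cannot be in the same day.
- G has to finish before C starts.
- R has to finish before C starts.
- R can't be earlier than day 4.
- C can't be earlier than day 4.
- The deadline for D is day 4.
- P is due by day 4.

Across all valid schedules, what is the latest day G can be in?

Downstream work caps G at day 6.
G at day 6 is achievable: P -> day 1; D -> day 1; R -> day 4; C -> day 7; G -> day 6.

day 6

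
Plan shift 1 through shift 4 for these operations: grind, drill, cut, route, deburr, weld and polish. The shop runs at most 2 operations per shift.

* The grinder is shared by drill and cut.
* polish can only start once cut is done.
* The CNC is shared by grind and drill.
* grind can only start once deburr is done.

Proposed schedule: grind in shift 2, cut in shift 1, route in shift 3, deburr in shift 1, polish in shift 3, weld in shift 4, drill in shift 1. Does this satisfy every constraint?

Invalid. The grinder is shared by drill and cut.

grind can only start once deburr is done — holds.
The grinder is shared by drill and cut — violated.
The CNC is shared by grind and drill — holds.
The shop runs at most 2 operations per shift — violated.
polish can only start once cut is done — holds.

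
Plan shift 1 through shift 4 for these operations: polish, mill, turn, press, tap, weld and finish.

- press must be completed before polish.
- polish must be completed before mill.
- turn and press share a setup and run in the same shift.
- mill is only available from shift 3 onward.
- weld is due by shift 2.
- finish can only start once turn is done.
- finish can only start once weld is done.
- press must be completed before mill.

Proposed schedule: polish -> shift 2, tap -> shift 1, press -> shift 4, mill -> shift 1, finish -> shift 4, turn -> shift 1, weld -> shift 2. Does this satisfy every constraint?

polish must be completed before mill — violated.
finish can only start once weld is done — holds.
turn and press share a setup and run in the same shift — violated.
mill is only available from shift 3 onward — violated.
finish can only start once turn is done — holds.
weld is due by shift 2 — holds.
press must be completed before polish — violated.
press must be completed before mill — violated.

No. press must be completed before mill is not satisfied.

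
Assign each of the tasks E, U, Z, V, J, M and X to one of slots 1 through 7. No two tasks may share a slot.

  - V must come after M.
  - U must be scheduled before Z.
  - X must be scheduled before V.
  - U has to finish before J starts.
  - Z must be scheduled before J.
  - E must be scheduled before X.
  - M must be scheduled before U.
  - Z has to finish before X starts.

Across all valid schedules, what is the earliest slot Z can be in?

Precedence pushes Z to at least 3; downstream work caps Z at 5.
Z at 3 is achievable: Z=3, J=7, V=6, X=5, E=4, U=2, M=1.

3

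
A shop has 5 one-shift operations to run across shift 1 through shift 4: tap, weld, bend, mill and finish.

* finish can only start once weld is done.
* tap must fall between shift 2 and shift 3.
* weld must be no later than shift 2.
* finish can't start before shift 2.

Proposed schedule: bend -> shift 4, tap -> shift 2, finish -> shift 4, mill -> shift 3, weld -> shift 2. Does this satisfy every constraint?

finish can only start once weld is done — holds.
finish can't start before shift 2 — holds.
weld must be no later than shift 2 — holds.
tap must fall between shift 2 and shift 3 — holds.

Yes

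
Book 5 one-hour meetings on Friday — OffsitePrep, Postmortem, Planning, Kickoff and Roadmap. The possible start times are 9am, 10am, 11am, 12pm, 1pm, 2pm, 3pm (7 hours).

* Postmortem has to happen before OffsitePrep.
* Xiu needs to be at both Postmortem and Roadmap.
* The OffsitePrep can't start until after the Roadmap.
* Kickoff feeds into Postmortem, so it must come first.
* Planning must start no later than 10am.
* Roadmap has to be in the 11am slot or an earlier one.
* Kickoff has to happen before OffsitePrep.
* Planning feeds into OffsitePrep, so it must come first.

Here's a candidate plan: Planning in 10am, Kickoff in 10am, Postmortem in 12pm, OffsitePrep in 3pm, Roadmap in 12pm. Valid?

No — it violates: Xiu needs to be at both Postmortem and Roadmap

The OffsitePrep can't start until after the Roadmap — holds.
Roadmap has to be in the 11am slot or an earlier one — violated.
Kickoff feeds into Postmortem, so it must come first — holds.
Postmortem has to happen before OffsitePrep — holds.
Kickoff has to happen before OffsitePrep — holds.
Xiu needs to be at both Postmortem and Roadmap — violated.
Planning must start no later than 10am — holds.
Planning feeds into OffsitePrep, so it must come first — holds.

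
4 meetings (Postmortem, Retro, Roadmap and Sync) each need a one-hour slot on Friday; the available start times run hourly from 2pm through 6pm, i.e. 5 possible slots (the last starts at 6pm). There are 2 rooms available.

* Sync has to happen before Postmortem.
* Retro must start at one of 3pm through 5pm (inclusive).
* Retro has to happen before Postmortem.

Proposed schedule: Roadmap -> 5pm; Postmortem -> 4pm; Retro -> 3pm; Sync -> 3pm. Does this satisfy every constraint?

Retro has to happen before Postmortem — holds.
There are 2 rooms available — holds.
Sync has to happen before Postmortem — holds.
Retro must start at one of 3pm through 5pm (inclusive) — holds.

Yes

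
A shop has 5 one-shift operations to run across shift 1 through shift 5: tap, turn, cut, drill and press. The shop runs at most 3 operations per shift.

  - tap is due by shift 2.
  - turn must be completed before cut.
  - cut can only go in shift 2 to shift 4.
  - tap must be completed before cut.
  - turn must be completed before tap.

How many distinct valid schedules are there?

Splitting on cut: it can be shift 3 (25), shift 4 (25). Listing each branch's schedules as (tap, turn, drill, press) by shift number:
cut=shift 3: (2,1,1,1) (2,1,1,2) (2,1,1,3) (2,1,1,4) (2,1,1,5) (2,1,2,1) (2,1,2,2) (2,1,2,3) (2,1,2,4) (2,1,2,5) (2,1,3,1) (2,1,3,2) (2,1,3,3) (2,1,3,4) (2,1,3,5) (2,1,4,1) (2,1,4,2) (2,1,4,3) (2,1,4,4) (2,1,4,5) (2,1,5,1) (2,1,5,2) (2,1,5,3) (2,1,5,4) (2,1,5,5) — 25.
cut=shift 4: (2,1,1,1) (2,1,1,2) (2,1,1,3) (2,1,1,4) (2,1,1,5) (2,1,2,1) (2,1,2,2) (2,1,2,3) (2,1,2,4) (2,1,2,5) (2,1,3,1) (2,1,3,2) (2,1,3,3) (2,1,3,4) (2,1,3,5) (2,1,4,1) (2,1,4,2) (2,1,4,3) (2,1,4,4) (2,1,4,5) (2,1,5,1) (2,1,5,2) (2,1,5,3) (2,1,5,4) (2,1,5,5) — 25.
Summing: 25 + 25 = 50.

50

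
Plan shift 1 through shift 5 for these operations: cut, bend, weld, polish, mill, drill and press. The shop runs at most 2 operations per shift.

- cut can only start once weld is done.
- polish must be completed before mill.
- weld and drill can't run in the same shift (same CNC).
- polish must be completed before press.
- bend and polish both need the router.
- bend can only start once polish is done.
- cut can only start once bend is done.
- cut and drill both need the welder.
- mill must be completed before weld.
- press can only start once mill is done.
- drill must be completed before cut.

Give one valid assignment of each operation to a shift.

polish in shift 1, press in shift 3, mill in shift 2, bend in shift 2, weld in shift 3, drill in shift 1, cut in shift 4

Checking: mill(shift 2) before press(shift 3); polish(shift 1) before press(shift 3); weld(shift 3) before cut(shift 4); drill(shift 1) before cut(shift 4); polish(shift 1) before bend(shift 2); mill(shift 2) before weld(shift 3); bend(shift 2) before cut(shift 4); polish(shift 1) before mill(shift 2); bend(shift 2) != polish(shift 1); weld(shift 3) != drill(shift 1); cut(shift 4) != drill(shift 1); max 2 per shift (cap 2).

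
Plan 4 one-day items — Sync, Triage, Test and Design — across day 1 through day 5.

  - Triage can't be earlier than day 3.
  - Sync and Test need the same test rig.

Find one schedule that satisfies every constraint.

Sync in day 1, Design in day 1, Triage in day 3, Test in day 2

Checking: Sync(day 1) != Test(day 2); Triage=day 3 in [day 3,day 5].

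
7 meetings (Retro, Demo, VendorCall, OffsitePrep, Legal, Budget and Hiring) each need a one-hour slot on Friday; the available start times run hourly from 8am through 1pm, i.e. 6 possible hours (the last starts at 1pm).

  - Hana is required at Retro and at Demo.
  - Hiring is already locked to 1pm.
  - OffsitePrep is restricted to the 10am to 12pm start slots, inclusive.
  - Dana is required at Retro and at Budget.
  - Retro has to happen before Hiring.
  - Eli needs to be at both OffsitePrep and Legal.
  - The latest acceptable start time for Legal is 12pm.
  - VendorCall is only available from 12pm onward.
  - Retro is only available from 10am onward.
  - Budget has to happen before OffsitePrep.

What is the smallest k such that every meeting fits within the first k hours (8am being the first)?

The precedence chain requires at least 2 distinct hours.
Hiring can't be placed before 1pm — that is hour 6 counting from 8am — so the schedule must run through at least 6 hours.
6 works (last occupied hour: 1pm): for example OffsitePrep -> 10am, Legal -> 8am, Hiring -> 1pm, Demo -> 8am, Budget -> 8am, Retro -> 10am, VendorCall -> 12pm.

6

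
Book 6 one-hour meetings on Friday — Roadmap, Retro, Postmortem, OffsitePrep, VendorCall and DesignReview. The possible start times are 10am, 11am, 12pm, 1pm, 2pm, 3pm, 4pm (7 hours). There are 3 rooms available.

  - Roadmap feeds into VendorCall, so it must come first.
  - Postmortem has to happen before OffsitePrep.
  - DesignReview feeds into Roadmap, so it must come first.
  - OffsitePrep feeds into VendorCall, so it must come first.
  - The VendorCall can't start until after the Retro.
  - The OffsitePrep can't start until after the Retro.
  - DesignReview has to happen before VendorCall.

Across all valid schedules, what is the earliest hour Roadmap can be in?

11am

Precedence pushes Roadmap to at least 11am; downstream work caps Roadmap at 3pm.
Roadmap at 11am is achievable: Postmortem -> 10am, VendorCall -> 12pm, Roadmap -> 11am, Retro -> 10am, OffsitePrep -> 11am, DesignReview -> 10am.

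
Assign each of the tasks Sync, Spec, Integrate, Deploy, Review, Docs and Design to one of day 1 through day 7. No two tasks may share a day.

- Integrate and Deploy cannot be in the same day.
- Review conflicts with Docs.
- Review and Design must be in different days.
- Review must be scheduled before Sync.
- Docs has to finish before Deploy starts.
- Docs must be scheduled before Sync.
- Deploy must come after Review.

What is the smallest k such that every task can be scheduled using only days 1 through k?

7 days

The precedence chain requires at least 2 distinct days.
With at most 1 per day and 7 tasks, at least 7 days are needed.
7 works (last occupied day: day 7): for example Docs=day 2; Review=day 1; Design=day 7; Spec=day 5; Sync=day 3; Deploy=day 4; Integrate=day 6.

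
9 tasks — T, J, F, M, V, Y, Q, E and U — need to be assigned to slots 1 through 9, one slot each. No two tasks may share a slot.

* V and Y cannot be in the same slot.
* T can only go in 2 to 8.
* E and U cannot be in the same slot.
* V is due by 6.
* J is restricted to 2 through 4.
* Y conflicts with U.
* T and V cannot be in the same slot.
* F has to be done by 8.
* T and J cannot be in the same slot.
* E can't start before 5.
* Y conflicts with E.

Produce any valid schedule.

F -> 4; Q -> 8; T -> 3; E -> 5; M -> 6; J -> 2; V -> 1; U -> 9; Y -> 7

Checking: T(3) != J(2); Y(7) != E(5); T(3) != V(1); Y(7) != U(9); V(1) != Y(7); E(5) != U(9); V=1 in [1,6]; T=3 in [2,8]; J=2 in [2,4]; E=5 in [5,9]; F=4 in [1,8]; max 1 per slot (cap 1).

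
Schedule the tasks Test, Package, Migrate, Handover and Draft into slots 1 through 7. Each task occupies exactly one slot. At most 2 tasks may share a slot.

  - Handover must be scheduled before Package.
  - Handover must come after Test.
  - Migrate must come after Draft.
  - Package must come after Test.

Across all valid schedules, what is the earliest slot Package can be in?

3

Precedence pushes Package to at least 3.
Package at 3 is achievable: Test in 1; Package in 3; Handover in 2; Migrate in 2; Draft in 1.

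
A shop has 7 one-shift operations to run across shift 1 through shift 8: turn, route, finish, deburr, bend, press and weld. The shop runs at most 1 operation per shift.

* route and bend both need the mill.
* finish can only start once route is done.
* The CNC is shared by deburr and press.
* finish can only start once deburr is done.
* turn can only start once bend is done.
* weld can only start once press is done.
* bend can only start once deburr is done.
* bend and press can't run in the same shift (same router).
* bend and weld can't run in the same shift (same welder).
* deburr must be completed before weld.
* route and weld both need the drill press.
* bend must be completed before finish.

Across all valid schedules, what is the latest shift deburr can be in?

shift 4

Downstream work caps deburr at shift 6.
deburr at shift 4 is achievable: press -> shift 2, finish -> shift 6, deburr -> shift 4, bend -> shift 5, weld -> shift 7, turn -> shift 8, route -> shift 1.
Nothing later works — the conflict and capacity constraints rule out every shift after shift 4.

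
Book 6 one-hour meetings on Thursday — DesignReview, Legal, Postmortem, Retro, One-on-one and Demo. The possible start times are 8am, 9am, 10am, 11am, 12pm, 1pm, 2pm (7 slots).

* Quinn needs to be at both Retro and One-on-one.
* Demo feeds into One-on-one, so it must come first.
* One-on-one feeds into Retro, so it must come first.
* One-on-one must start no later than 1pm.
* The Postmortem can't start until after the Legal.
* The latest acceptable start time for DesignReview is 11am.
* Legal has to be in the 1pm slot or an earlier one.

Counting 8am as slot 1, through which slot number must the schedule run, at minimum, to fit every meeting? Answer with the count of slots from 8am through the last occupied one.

3

The precedence chain requires at least 3 distinct slots.
3 works (last occupied slot: 10am): for example Legal=8am, One-on-one=9am, DesignReview=8am, Postmortem=9am, Demo=8am, Retro=10am.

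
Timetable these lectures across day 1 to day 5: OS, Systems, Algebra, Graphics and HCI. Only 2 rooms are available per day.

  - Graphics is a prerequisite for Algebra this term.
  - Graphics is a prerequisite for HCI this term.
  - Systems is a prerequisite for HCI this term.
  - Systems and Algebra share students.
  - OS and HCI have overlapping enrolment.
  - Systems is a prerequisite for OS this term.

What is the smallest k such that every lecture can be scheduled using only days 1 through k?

The precedence chain requires at least 2 distinct days.
With at most 2 per day and 5 lectures, at least 3 days are needed.
3 works (last occupied day: day 3): for example Systems=day 1, Graphics=day 1, Algebra=day 2, HCI=day 2, OS=day 3.

3 days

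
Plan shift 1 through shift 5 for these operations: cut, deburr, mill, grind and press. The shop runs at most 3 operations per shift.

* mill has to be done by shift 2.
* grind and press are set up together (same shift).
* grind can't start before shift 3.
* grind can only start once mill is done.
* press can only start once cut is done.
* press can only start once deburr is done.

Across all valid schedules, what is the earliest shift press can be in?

Press must be in the same shift as grind, which can't be before shift 3, so press is at least shift 3.
press at shift 3 is achievable: grind -> shift 3, cut -> shift 1, mill -> shift 1, deburr -> shift 1, press -> shift 3.

shift 3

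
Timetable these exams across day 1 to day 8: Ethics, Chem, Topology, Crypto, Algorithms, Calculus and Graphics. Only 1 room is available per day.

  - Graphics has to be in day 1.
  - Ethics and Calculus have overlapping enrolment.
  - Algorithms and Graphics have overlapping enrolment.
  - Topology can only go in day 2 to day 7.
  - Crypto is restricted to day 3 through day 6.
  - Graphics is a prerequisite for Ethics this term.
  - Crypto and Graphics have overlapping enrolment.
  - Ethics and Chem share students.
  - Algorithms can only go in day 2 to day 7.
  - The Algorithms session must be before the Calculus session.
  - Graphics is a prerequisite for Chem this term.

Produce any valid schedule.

Algorithms -> day 2; Topology -> day 4; Ethics -> day 5; Crypto -> day 3; Graphics -> day 1; Chem -> day 6; Calculus -> day 7

Checking: Graphics(day 1) before Chem(day 6); Graphics(day 1) before Ethics(day 5); Algorithms(day 2) before Calculus(day 7); Ethics(day 5) != Calculus(day 7); Ethics(day 5) != Chem(day 6); Crypto(day 3) != Graphics(day 1); Algorithms(day 2) != Graphics(day 1); Algorithms=day 2 in [day 2,day 7]; Graphics=day 1 in [day 1,day 1]; Crypto=day 3 in [day 3,day 6]; Topology=day 4 in [day 2,day 7]; max 1 per day (cap 1).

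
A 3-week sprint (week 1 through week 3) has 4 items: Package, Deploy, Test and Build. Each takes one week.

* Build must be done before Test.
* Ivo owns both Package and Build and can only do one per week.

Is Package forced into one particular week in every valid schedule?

No

Package can be week 1 (e.g. Deploy -> week 1, Package -> week 1, Build -> week 2, Test -> week 3) or week 2 (e.g. Package=week 2, Test=week 2, Deploy=week 1, Build=week 1).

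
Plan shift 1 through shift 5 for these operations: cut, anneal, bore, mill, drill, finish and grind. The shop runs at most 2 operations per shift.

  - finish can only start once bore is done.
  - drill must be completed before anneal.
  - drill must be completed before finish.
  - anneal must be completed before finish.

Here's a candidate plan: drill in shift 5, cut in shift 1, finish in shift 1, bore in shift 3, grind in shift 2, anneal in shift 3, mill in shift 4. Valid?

finish can only start once bore is done — violated.
anneal must be completed before finish — violated.
drill must be completed before finish — violated.
drill must be completed before anneal — violated.
The shop runs at most 2 operations per shift — holds.

No — it violates: drill must be completed before finish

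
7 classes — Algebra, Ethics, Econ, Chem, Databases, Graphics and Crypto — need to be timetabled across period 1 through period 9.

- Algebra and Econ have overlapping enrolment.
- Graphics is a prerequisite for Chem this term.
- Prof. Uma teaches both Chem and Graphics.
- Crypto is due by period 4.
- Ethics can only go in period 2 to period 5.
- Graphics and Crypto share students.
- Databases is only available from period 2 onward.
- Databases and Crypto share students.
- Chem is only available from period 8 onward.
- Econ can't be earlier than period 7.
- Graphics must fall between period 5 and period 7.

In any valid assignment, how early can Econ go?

period 7

Econ is available from period 7.
Econ at period 7 is achievable: Chem -> period 8; Econ -> period 7; Crypto -> period 1; Databases -> period 2; Graphics -> period 5; Algebra -> period 1; Ethics -> period 2.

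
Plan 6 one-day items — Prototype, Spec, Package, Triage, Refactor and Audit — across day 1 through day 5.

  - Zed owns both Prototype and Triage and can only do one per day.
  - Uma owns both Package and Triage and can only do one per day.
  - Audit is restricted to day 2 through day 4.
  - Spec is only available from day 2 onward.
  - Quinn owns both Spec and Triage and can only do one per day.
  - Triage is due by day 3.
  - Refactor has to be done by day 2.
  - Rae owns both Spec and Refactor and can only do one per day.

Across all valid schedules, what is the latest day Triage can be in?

day 3

Triage's own window allows nothing later than day 3.
Triage at day 3 is achievable: Prototype=day 1; Spec=day 2; Package=day 1; Triage=day 3; Audit=day 2; Refactor=day 1.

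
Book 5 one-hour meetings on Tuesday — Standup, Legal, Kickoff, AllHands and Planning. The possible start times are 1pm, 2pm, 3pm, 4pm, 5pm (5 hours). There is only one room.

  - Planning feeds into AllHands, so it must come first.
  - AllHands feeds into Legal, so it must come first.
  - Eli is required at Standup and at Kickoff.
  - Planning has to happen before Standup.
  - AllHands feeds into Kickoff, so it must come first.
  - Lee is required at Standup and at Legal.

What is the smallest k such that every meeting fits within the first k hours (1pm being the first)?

5 hours

The precedence chain requires at least 3 distinct hours.
With at most 1 per hour and 5 meetings, at least 5 hours are needed.
5 works (last occupied hour: 5pm): for example Planning in 1pm; Legal in 4pm; Standup in 3pm; Kickoff in 5pm; AllHands in 2pm.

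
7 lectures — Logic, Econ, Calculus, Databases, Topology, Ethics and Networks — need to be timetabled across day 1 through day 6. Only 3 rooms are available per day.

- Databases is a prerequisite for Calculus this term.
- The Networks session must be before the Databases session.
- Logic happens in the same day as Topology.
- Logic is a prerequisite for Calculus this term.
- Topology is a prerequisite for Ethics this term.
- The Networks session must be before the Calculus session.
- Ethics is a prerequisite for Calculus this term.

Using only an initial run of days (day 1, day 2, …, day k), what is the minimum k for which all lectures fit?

3 days

The precedence chain requires at least 3 distinct days.
With at most 3 per day and 7 lectures, at least 3 days are needed.
3 works (last occupied day: day 3): for example Ethics=day 2, Topology=day 1, Econ=day 2, Networks=day 1, Logic=day 1, Databases=day 2, Calculus=day 3.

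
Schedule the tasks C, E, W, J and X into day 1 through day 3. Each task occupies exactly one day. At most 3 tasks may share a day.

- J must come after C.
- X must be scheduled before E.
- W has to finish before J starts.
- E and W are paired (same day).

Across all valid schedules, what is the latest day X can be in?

Downstream work caps X at day 1.
X at day 1 is achievable: J=day 3; W=day 2; C=day 1; E=day 2; X=day 1.

day 1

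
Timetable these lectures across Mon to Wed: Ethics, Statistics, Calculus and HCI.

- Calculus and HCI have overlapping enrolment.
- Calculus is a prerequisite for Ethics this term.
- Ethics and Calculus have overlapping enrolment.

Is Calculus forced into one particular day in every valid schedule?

No

Calculus can be Mon (e.g. Calculus in Mon; Ethics in Tue; HCI in Tue; Statistics in Mon) or Tue (e.g. HCI in Mon, Ethics in Wed, Calculus in Tue, Statistics in Mon).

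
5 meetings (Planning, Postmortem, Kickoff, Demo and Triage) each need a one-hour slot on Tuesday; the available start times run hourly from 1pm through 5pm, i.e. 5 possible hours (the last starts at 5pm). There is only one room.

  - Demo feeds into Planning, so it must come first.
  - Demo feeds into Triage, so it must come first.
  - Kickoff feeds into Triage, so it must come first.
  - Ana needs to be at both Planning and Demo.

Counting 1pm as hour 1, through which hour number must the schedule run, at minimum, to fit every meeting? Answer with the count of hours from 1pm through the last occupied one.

5

The precedence chain requires at least 2 distinct hours.
With at most 1 per hour and 5 meetings, at least 5 hours are needed.
5 works (last occupied hour: 5pm): for example Postmortem in 5pm; Demo in 1pm; Kickoff in 2pm; Triage in 3pm; Planning in 4pm.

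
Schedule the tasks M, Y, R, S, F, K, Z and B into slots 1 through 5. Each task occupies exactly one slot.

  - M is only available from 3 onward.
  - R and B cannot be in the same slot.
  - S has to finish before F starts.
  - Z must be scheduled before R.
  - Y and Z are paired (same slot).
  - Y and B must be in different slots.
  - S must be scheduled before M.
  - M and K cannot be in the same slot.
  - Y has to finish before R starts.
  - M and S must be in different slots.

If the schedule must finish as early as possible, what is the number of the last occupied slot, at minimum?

The precedence chain requires at least 2 distinct slots.
M can't be placed before 3, so the schedule must run through at least slot 3.
3 works (last occupied slot: 3): for example R=2; F=2; K=1; Y=1; Z=1; S=1; B=3; M=3.

slot 3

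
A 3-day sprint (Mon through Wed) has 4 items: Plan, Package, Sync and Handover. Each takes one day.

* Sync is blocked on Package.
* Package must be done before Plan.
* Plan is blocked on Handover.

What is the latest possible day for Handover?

Tue

Downstream work caps Handover at Tue.
Handover at Tue is achievable: Sync in Tue, Handover in Tue, Package in Mon, Plan in Wed.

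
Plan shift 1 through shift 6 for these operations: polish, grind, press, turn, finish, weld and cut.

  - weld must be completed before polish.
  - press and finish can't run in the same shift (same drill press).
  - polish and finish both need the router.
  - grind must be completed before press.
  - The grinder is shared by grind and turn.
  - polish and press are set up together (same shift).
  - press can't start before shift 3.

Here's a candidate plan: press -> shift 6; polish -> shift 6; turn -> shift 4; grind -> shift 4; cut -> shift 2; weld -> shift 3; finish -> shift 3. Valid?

grind must be completed before press — holds.
press and finish can't run in the same shift (same drill press) — holds.
polish and press are set up together (same shift) — holds.
polish and finish both need the router — holds.
weld must be completed before polish — holds.
The grinder is shared by grind and turn — violated.
press can't start before shift 3 — holds.

No — it violates: The grinder is shared by grind and turn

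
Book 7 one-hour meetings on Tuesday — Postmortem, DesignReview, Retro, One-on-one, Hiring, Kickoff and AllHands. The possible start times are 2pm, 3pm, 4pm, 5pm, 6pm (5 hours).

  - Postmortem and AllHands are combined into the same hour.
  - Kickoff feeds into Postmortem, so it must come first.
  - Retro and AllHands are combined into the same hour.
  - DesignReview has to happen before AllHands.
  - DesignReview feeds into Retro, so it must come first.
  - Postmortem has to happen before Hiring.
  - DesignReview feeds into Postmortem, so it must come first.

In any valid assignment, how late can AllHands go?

Precedence pushes AllHands to at least 3pm; AllHands must be in the same hour as Postmortem, which can't be after 5pm, so AllHands is at most 5pm.
AllHands at 5pm is achievable: AllHands in 5pm, One-on-one in 2pm, Postmortem in 5pm, Hiring in 6pm, Retro in 5pm, DesignReview in 2pm, Kickoff in 2pm.

5pm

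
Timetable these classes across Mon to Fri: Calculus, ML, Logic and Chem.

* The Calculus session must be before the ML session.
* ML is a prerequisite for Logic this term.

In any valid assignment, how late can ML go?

Precedence pushes ML to at least Tue; downstream work caps ML at Thu.
ML at Thu is achievable: Calculus=Mon; Logic=Fri; ML=Thu; Chem=Mon.

Thu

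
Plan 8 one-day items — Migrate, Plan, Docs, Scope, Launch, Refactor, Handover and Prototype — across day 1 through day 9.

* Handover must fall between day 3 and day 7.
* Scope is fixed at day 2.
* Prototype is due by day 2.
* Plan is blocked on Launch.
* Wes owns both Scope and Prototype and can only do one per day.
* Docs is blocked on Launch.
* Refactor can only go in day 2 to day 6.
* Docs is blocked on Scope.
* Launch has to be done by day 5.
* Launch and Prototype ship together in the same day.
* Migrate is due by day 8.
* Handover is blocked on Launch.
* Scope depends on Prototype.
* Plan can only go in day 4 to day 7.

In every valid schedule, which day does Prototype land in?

day 1

Prototype's window is day 1–day 2.
Scope is fixed at day 2, and Prototype can't share a day with Scope.
So Prototype must be day 1.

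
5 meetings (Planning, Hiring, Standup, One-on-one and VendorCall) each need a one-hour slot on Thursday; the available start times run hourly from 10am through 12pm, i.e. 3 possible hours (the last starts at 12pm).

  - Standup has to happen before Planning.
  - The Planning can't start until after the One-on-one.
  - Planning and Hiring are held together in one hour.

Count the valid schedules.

15

Splitting on Planning: it can be 11am (3), 12pm (12). Listing each branch's schedules as (Hiring, Standup, One-on-one, VendorCall):
Planning=11am: (11am,10am,10am,10am) (11am,10am,10am,11am) (11am,10am,10am,12pm) — 3.
Planning=12pm: (12pm,10am,10am,10am) (12pm,10am,10am,11am) (12pm,10am,10am,12pm) (12pm,10am,11am,10am) (12pm,10am,11am,11am) (12pm,10am,11am,12pm) (12pm,11am,10am,10am) (12pm,11am,10am,11am) (12pm,11am,10am,12pm) (12pm,11am,11am,10am) (12pm,11am,11am,11am) (12pm,11am,11am,12pm) — 12.
Summing: 3 + 12 = 15.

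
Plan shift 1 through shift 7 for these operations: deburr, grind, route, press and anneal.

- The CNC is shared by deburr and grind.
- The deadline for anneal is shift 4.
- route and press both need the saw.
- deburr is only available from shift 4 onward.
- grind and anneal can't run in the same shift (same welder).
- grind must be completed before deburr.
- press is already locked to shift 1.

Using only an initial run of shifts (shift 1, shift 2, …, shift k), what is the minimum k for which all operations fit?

4 shifts

The precedence chain requires at least 2 distinct shifts.
deburr can't be placed before shift 4, so the schedule must run through at least shift 4.
4 works (last occupied shift: shift 4): for example deburr=shift 4, press=shift 1, route=shift 2, grind=shift 1, anneal=shift 2.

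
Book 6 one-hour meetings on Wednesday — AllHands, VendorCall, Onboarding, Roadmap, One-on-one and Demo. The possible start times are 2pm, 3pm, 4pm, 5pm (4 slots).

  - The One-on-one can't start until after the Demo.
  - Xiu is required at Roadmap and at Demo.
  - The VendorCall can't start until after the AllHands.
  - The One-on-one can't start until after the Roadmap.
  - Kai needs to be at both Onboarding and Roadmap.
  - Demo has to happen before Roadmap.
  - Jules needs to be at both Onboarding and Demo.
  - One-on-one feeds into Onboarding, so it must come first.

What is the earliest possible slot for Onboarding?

Precedence pushes Onboarding to at least 5pm.
Onboarding at 5pm is achievable: AllHands -> 2pm; VendorCall -> 3pm; Roadmap -> 3pm; Demo -> 2pm; Onboarding -> 5pm; One-on-one -> 4pm.

5pm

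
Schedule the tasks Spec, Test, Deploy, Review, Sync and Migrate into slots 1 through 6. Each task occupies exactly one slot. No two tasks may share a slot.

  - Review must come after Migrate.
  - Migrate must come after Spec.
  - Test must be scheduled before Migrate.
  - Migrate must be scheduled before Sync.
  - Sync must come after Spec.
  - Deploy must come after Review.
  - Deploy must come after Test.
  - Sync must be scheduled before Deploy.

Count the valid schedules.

4

Enumerating: Deploy -> 6; Sync -> 4; Test -> 2; Spec -> 1; Review -> 5; Migrate -> 3 | Migrate -> 3, Deploy -> 6, Sync -> 4, Spec -> 2, Test -> 1, Review -> 5 | Test=2; Spec=1; Sync=5; Deploy=6; Migrate=3; Review=4 | Migrate in 3; Spec in 2; Sync in 5; Deploy in 6; Review in 4; Test in 1.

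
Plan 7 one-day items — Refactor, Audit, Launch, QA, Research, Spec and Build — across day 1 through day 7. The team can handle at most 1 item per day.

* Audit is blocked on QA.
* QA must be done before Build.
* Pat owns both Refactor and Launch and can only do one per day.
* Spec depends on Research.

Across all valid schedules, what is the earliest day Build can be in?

Precedence pushes Build to at least day 2.
Build at day 2 is achievable: Spec in day 5; Build in day 2; Refactor in day 6; Launch in day 7; Research in day 4; QA in day 1; Audit in day 3.

day 2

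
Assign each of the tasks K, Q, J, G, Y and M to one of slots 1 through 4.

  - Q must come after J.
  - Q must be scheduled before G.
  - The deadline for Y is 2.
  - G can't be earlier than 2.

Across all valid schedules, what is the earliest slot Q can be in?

2

Precedence pushes Q to at least 2; downstream work caps Q at 3.
Q at 2 is achievable: Q -> 2; K -> 1; M -> 1; J -> 1; Y -> 1; G -> 3.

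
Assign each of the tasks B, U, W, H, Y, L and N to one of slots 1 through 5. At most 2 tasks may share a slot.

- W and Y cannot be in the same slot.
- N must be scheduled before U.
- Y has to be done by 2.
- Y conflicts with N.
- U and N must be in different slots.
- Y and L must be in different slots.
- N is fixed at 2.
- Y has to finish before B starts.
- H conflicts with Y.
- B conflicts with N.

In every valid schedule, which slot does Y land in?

1

Y's window is 1–2.
N is fixed at 2, and Y can't share a slot with N.
So Y must be 1.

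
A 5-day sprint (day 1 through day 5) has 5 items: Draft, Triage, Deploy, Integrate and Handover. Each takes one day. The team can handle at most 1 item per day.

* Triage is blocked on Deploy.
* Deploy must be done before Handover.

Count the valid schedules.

Splitting on Draft: it can be day 1 (8), day 2 (8), day 3 (8), day 4 (8), day 5 (8). Listing each branch's schedules as (Triage, Deploy, Integrate, Handover) by day number:
Draft=day 1: (3,2,4,5) (3,2,5,4) (4,2,3,5) (4,2,5,3) (4,3,2,5) (5,2,3,4) (5,2,4,3) (5,3,2,4) — 8.
Draft=day 2: (3,1,4,5) (3,1,5,4) (4,1,3,5) (4,1,5,3) (4,3,1,5) (5,1,3,4) (5,1,4,3) (5,3,1,4) — 8.
Draft=day 3: (2,1,4,5) (2,1,5,4) (4,1,2,5) (4,1,5,2) (4,2,1,5) (5,1,2,4) (5,1,4,2) (5,2,1,4) — 8.
Draft=day 4: (2,1,3,5) (2,1,5,3) (3,1,2,5) (3,1,5,2) (3,2,1,5) (5,1,2,3) (5,1,3,2) (5,2,1,3) — 8.
Draft=day 5: (2,1,3,4) (2,1,4,3) (3,1,2,4) (3,1,4,2) (3,2,1,4) (4,1,2,3) (4,1,3,2) (4,2,1,3) — 8.
Summing: 8 + 8 + 8 + 8 + 8 = 40.

40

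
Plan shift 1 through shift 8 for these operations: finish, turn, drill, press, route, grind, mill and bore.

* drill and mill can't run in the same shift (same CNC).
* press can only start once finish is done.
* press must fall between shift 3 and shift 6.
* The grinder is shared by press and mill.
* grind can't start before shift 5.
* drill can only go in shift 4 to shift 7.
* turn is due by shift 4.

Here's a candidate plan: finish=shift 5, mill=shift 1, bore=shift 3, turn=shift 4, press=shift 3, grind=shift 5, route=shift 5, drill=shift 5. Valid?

No — it violates: press can only start once finish is done

turn is due by shift 4 — holds.
drill can only go in shift 4 to shift 7 — holds.
press must fall between shift 3 and shift 6 — holds.
grind can't start before shift 5 — holds.
drill and mill can't run in the same shift (same CNC) — holds.
The grinder is shared by press and mill — holds.
press can only start once finish is done — violated.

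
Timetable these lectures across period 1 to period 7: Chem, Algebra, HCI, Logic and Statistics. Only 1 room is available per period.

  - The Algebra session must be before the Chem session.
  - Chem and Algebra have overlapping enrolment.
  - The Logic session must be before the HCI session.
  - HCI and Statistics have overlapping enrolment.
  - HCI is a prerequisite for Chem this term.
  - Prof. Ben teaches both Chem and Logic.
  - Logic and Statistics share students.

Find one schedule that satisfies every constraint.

Chem=period 4; Algebra=period 3; Statistics=period 5; Logic=period 1; HCI=period 2

Checking: Algebra(period 3) before Chem(period 4); Logic(period 1) before HCI(period 2); HCI(period 2) before Chem(period 4); Chem(period 4) != Logic(period 1); Chem(period 4) != Algebra(period 3); Logic(period 1) != Statistics(period 5); HCI(period 2) != Statistics(period 5); max 1 per period (cap 1).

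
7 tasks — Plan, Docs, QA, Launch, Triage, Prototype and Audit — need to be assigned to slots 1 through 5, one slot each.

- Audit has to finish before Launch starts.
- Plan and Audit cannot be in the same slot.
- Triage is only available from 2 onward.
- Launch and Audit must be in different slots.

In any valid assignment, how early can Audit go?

Downstream work caps Audit at 4.
Audit at 1 is achievable: Launch -> 2, Docs -> 1, Audit -> 1, QA -> 1, Plan -> 2, Prototype -> 1, Triage -> 2.

1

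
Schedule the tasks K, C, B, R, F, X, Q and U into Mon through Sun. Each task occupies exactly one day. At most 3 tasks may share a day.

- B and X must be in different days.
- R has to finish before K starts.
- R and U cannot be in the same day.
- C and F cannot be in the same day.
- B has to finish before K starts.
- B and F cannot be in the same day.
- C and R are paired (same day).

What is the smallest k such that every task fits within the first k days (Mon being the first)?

3

The precedence chain requires at least 2 distinct days.
With at most 3 per day and 8 tasks, at least 3 days are needed.
3 works (last occupied day: Wed): for example U -> Wed; C -> Mon; K -> Tue; Q -> Wed; B -> Mon; F -> Tue; X -> Tue; R -> Mon.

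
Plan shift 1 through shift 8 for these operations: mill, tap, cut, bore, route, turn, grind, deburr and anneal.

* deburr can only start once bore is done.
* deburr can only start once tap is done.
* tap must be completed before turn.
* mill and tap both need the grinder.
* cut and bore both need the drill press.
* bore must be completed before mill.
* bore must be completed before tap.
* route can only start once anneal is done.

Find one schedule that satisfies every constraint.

cut -> shift 2, grind -> shift 1, bore -> shift 1, tap -> shift 2, mill -> shift 3, route -> shift 2, turn -> shift 3, deburr -> shift 3, anneal -> shift 1

Checking: bore(shift 1) before mill(shift 3); tap(shift 2) before turn(shift 3); bore(shift 1) before tap(shift 2); tap(shift 2) before deburr(shift 3); anneal(shift 1) before route(shift 2); bore(shift 1) before deburr(shift 3); cut(shift 2) != bore(shift 1); mill(shift 3) != tap(shift 2).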